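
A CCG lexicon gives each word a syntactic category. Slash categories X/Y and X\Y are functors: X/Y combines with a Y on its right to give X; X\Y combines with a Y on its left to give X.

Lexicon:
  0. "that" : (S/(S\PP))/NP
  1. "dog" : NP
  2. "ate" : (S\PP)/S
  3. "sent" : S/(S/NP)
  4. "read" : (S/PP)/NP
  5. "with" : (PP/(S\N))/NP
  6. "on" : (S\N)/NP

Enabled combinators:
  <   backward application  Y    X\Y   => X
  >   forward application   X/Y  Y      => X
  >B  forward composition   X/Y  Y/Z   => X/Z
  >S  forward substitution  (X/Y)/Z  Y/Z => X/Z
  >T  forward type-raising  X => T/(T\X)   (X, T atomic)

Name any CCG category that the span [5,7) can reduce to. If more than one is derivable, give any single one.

[0,7] S   >
  [0,2] S/(S\PP)   >
    [0,1] "that" : (S/(S\PP))/NP
    [1,2] "dog" : NP
  [2,7] S\PP   >
    [2,3] "ate" : (S\PP)/S
    [3,7] S   >
      [3,4] "sent" : S/(S/NP)
      [4,7] S/NP   >S
        [4,5] "read" : (S/PP)/NP
        [5,7] PP/NP   >S
          [5,6] "with" : (PP/(S\N))/NP
          [6,7] "on" : (S\N)/NP

PP/NP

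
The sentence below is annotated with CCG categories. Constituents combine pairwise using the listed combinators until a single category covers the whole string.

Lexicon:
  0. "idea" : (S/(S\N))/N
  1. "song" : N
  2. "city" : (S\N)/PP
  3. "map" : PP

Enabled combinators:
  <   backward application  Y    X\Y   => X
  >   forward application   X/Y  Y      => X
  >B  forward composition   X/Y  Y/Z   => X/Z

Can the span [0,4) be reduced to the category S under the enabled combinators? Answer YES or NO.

[0,4] S   >
  [0,2] S/(S\N)   >
    [0,1] "idea" : (S/(S\N))/N
    [1,2] "song" : N
  [2,4] S\N   >
    [2,3] "city" : (S\N)/PP
    [3,4] "map" : PP

YES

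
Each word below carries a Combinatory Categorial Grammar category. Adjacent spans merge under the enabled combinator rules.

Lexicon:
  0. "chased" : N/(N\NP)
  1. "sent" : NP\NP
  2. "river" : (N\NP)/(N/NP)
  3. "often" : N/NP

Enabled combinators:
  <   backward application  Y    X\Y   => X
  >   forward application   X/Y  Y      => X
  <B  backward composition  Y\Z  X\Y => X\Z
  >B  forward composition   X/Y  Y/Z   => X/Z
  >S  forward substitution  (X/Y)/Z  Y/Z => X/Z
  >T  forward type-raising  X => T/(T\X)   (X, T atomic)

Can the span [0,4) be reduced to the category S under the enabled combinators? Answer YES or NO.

NO

N/(N\NP) NP\NP (N\NP)/(N/NP) N/NP
CKY chart[0,4] = {N, N/(N\N), NP/(NP\N), PP/(PP\N), S/(S\N)}; S ∉ chart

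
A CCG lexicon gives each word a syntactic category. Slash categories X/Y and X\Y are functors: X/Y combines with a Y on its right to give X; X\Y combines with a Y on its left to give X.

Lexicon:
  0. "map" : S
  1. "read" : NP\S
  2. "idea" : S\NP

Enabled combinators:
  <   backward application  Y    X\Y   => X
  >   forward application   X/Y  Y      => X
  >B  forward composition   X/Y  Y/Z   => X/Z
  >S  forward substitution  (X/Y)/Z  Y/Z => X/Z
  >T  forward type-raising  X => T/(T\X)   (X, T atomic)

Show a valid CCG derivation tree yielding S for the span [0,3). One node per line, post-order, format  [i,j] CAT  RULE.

[0,3] S   <
  [0,2] NP   >
    [0,1] NP/(NP\S)   >T
      [0,1] "map" : S
    [1,2] "read" : NP\S
  [2,3] "idea" : S\NP

[0,1] S  lex  "map"
[0,1] NP/(NP\S)  >T
[1,2] NP\S  lex  "read"
[0,2] NP  >  k=1
[2,3] S\NP  lex  "idea"
[0,3] S  <  k=2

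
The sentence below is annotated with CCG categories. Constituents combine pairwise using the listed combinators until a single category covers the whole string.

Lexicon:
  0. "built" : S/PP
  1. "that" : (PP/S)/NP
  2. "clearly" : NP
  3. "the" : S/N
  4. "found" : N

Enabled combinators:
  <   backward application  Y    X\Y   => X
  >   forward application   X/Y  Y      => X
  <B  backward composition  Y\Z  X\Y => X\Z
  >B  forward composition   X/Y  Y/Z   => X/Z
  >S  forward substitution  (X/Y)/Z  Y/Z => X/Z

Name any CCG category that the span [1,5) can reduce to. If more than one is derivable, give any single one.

PP

[0,5] S   >
  [0,1] "built" : S/PP
  [1,5] PP   >
    [1,3] PP/S   >
      [1,2] "that" : (PP/S)/NP
      [2,3] "clearly" : NP
    [3,5] S   >
      [3,4] "the" : S/N
      [4,5] "found" : N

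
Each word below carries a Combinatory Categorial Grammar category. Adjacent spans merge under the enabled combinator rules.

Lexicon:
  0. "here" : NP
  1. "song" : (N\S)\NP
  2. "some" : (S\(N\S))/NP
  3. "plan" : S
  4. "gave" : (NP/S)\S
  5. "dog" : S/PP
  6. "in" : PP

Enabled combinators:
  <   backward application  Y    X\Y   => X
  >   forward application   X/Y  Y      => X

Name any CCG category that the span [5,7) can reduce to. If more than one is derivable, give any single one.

[0,7] S   <
  [0,2] N\S   <
    [0,1] "here" : NP
    [1,2] "song" : (N\S)\NP
  [2,7] S\(N\S)   >
    [2,3] "some" : (S\(N\S))/NP
    [3,7] NP   >
      [3,5] NP/S   <
        [3,4] "plan" : S
        [4,5] "gave" : (NP/S)\S
      [5,7] S   >
        [5,6] "dog" : S/PP
        [6,7] "in" : PP

S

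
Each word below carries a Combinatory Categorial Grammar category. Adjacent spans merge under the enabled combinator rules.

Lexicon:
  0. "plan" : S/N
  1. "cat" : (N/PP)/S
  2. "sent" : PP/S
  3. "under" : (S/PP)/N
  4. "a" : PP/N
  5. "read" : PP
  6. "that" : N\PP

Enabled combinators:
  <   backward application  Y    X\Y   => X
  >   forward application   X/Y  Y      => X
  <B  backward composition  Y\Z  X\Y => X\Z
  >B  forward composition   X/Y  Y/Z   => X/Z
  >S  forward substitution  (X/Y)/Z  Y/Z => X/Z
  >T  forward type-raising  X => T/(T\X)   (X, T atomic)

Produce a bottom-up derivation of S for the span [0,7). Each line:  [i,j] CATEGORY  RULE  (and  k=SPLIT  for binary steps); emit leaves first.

[0,7] S   >
  [0,1] "plan" : S/N
  [1,7] N   >
    [1,3] N/S   >S
      [1,2] "cat" : (N/PP)/S
      [2,3] "sent" : PP/S
    [3,7] S   >
      [3,5] S/N   >S
        [3,4] "under" : (S/PP)/N
        [4,5] "a" : PP/N
      [5,7] N   <
        [5,6] "read" : PP
        [6,7] "that" : N\PP

[0,1] S/N  lex  "plan"
[1,2] (N/PP)/S  lex  "cat"
[2,3] PP/S  lex  "sent"
[1,3] N/S  >S  k=2
[3,4] (S/PP)/N  lex  "under"
[4,5] PP/N  lex  "a"
[3,5] S/N  >S  k=4
[5,6] PP  lex  "read"
[6,7] N\PP  lex  "that"
[5,7] N  <  k=6
[3,7] S  >  k=5
[1,7] N  >  k=3
[0,7] S  >  k=1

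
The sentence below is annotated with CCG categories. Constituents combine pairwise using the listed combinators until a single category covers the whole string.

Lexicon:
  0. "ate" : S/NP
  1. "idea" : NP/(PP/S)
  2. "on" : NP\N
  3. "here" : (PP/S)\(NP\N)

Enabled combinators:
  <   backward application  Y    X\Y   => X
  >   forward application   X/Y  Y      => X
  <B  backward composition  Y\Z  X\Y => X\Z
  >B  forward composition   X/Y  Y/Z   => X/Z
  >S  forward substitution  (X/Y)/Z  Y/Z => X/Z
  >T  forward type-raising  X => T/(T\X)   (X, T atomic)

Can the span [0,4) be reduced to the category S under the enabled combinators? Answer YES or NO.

[0,4] S   >
  [0,1] "ate" : S/NP
  [1,4] NP   >
    [1,2] "idea" : NP/(PP/S)
    [2,4] PP/S   <
      [2,3] "on" : NP\N
      [3,4] "here" : (PP/S)\(NP\N)

YES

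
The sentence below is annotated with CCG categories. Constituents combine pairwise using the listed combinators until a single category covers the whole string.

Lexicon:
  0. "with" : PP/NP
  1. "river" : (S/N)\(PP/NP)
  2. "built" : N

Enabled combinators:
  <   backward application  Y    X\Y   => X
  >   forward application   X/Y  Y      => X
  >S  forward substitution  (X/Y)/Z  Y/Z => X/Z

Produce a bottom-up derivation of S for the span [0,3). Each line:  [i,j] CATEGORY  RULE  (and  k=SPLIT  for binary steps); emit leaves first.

[0,1] PP/NP  lex  "with"
[1,2] (S/N)\(PP/NP)  lex  "river"
[0,2] S/N  <  k=1
[2,3] N  lex  "built"
[0,3] S  >  k=2

[0,3] S   >
  [0,2] S/N   <
    [0,1] "with" : PP/NP
    [1,2] "river" : (S/N)\(PP/NP)
  [2,3] "built" : N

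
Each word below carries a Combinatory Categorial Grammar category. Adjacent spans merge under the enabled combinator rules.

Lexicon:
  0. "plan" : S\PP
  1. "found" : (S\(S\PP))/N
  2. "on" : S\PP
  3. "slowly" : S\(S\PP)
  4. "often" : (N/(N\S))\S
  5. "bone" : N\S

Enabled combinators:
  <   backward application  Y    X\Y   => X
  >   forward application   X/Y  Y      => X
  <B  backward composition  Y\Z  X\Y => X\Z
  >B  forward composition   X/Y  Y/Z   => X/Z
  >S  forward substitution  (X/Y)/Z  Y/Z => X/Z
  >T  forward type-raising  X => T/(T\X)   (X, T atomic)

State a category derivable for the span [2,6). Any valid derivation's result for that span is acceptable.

[0,6] S   <
  [0,1] "plan" : S\PP
  [1,6] S\(S\PP)   >
    [1,2] "found" : (S\(S\PP))/N
    [2,6] N   >
      [2,5] N/(N\S)   <
        [2,4] S   <
          [2,3] "on" : S\PP
          [3,4] "slowly" : S\(S\PP)
        [4,5] "often" : (N/(N\S))\S
      [5,6] "bone" : N\S

N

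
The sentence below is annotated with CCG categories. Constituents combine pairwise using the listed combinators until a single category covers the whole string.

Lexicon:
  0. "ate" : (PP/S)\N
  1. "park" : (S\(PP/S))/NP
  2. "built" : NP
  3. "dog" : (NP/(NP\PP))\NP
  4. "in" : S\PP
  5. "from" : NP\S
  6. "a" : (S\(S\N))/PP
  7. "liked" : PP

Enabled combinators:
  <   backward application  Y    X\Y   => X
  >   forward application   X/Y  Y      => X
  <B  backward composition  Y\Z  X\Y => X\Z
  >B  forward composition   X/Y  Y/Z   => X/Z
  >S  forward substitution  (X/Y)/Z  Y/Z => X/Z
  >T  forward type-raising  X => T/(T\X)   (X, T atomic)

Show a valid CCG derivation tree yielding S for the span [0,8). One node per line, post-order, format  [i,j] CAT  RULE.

[0,8] S   <
  [0,6] S\N   <B
    [0,1] "ate" : (PP/S)\N
    [1,6] S\(PP/S)   >
      [1,2] "park" : (S\(PP/S))/NP
      [2,6] NP   >
        [2,4] NP/(NP\PP)   <
          [2,3] "built" : NP
          [3,4] "dog" : (NP/(NP\PP))\NP
        [4,6] NP\PP   <B
          [4,5] "in" : S\PP
          [5,6] "from" : NP\S
  [6,8] S\(S\N)   >
    [6,7] "a" : (S\(S\N))/PP
    [7,8] "liked" : PP

[0,1] (PP/S)\N  lex  "ate"
[1,2] (S\(PP/S))/NP  lex  "park"
[2,3] NP  lex  "built"
[3,4] (NP/(NP\PP))\NP  lex  "dog"
[2,4] NP/(NP\PP)  <  k=3
[4,5] S\PP  lex  "in"
[5,6] NP\S  lex  "from"
[4,6] NP\PP  <B  k=5
[2,6] NP  >  k=4
[1,6] S\(PP/S)  >  k=2
[0,6] S\N  <B  k=1
[6,7] (S\(S\N))/PP  lex  "a"
[7,8] PP  lex  "liked"
[6,8] S\(S\N)  >  k=7
[0,8] S  <  k=6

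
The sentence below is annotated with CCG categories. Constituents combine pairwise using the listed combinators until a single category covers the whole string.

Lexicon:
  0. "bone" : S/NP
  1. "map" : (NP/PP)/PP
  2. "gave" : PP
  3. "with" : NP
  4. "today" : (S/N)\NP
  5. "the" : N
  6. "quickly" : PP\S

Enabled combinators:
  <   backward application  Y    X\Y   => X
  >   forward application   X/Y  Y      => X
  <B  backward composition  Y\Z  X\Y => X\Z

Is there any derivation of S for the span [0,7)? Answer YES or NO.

[0,7] S   >
  [0,1] "bone" : S/NP
  [1,7] NP   >
    [1,3] NP/PP   >
      [1,2] "map" : (NP/PP)/PP
      [2,3] "gave" : PP
    [3,7] PP   <
      [3,6] S   >
        [3,5] S/N   <
          [3,4] "with" : NP
          [4,5] "today" : (S/N)\NP
        [5,6] "the" : N
      [6,7] "quickly" : PP\S

YES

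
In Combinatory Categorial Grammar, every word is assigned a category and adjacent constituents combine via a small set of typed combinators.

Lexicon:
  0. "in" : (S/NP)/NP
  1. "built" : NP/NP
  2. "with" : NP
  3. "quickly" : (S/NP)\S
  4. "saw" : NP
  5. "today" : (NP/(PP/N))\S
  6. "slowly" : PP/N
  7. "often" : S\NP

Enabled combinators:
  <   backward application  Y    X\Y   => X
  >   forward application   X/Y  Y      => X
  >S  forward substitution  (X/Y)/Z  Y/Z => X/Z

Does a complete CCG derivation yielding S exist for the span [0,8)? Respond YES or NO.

YES

[0,8] S   <
  [0,7] NP   >
    [0,6] NP/(PP/N)   <
      [0,5] S   >
        [0,4] S/NP   <
          [0,3] S   >
            [0,2] S/NP   >S
              [0,1] "in" : (S/NP)/NP
              [1,2] "built" : NP/NP
            [2,3] "with" : NP
          [3,4] "quickly" : (S/NP)\S
        [4,5] "saw" : NP
      [5,6] "today" : (NP/(PP/N))\S
    [6,7] "slowly" : PP/N
  [7,8] "often" : S\NP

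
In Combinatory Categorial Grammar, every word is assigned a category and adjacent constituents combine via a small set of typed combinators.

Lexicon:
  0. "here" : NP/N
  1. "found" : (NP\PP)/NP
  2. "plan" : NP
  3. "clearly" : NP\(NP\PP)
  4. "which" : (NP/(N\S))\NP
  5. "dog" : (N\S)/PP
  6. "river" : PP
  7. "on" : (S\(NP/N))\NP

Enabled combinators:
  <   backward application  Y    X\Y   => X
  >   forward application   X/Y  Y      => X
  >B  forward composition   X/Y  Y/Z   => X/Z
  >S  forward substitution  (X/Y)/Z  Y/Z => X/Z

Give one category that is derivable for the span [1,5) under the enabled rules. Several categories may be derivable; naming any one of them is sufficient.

[0,8] S   <
  [0,1] "here" : NP/N
  [1,8] S\(NP/N)   <
    [1,7] NP   >
      [1,5] NP/(N\S)   <
        [1,4] NP   <
          [1,3] NP\PP   >
            [1,2] "found" : (NP\PP)/NP
            [2,3] "plan" : NP
          [3,4] "clearly" : NP\(NP\PP)
        [4,5] "which" : (NP/(N\S))\NP
      [5,7] N\S   >
        [5,6] "dog" : (N\S)/PP
        [6,7] "river" : PP
    [7,8] "on" : (S\(NP/N))\NP

NP/(N\S)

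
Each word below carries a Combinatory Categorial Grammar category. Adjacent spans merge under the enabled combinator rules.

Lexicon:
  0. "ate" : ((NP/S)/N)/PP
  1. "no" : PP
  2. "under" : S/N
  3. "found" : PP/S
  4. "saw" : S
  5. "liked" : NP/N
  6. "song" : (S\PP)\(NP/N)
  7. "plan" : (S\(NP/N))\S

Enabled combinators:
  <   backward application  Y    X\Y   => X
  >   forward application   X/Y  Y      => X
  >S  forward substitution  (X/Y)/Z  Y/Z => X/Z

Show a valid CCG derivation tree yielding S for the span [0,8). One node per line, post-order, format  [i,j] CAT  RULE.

[0,8] S   <
  [0,3] NP/N   >S
    [0,2] (NP/S)/N   >
      [0,1] "ate" : ((NP/S)/N)/PP
      [1,2] "no" : PP
    [2,3] "under" : S/N
  [3,8] S\(NP/N)   <
    [3,7] S   <
      [3,5] PP   >
        [3,4] "found" : PP/S
        [4,5] "saw" : S
      [5,7] S\PP   <
        [5,6] "liked" : NP/N
        [6,7] "song" : (S\PP)\(NP/N)
    [7,8] "plan" : (S\(NP/N))\S

[0,1] ((NP/S)/N)/PP  lex  "ate"
[1,2] PP  lex  "no"
[0,2] (NP/S)/N  >  k=1
[2,3] S/N  lex  "under"
[0,3] NP/N  >S  k=2
[3,4] PP/S  lex  "found"
[4,5] S  lex  "saw"
[3,5] PP  >  k=4
[5,6] NP/N  lex  "liked"
[6,7] (S\PP)\(NP/N)  lex  "song"
[5,7] S\PP  <  k=6
[3,7] S  <  k=5
[7,8] (S\(NP/N))\S  lex  "plan"
[3,8] S\(NP/N)  <  k=7
[0,8] S  <  k=3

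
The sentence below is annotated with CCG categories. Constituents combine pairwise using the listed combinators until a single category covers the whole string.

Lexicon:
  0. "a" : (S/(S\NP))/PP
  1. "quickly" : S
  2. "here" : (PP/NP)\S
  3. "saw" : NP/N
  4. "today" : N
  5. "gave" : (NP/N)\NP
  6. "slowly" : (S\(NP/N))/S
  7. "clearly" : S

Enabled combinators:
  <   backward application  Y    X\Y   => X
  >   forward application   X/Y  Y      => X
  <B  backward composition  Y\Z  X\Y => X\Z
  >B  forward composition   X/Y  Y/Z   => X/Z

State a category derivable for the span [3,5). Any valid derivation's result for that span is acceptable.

[0,8] S   >
  [0,5] S/(S\NP)   >
    [0,1] "a" : (S/(S\NP))/PP
    [1,5] PP   >
      [1,3] PP/NP   <
        [1,2] "quickly" : S
        [2,3] "here" : (PP/NP)\S
      [3,5] NP   >
        [3,4] "saw" : NP/N
        [4,5] "today" : N
  [5,8] S\NP   <B
    [5,6] "gave" : (NP/N)\NP
    [6,8] S\(NP/N)   >
      [6,7] "slowly" : (S\(NP/N))/S
      [7,8] "clearly" : S

NP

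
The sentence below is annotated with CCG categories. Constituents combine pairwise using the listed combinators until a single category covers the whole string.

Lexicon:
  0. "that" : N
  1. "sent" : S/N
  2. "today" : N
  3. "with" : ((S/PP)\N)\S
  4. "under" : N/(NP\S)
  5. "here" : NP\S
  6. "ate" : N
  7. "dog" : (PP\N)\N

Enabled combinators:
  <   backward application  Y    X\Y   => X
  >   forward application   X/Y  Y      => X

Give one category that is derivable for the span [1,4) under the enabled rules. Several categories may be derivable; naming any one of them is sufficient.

[0,8] S   >
  [0,4] S/PP   <
    [0,1] "that" : N
    [1,4] (S/PP)\N   <
      [1,3] S   >
        [1,2] "sent" : S/N
        [2,3] "today" : N
      [3,4] "with" : ((S/PP)\N)\S
  [4,8] PP   <
    [4,6] N   >
      [4,5] "under" : N/(NP\S)
      [5,6] "here" : NP\S
    [6,8] PP\N   <
      [6,7] "ate" : N
      [7,8] "dog" : (PP\N)\N

(S/PP)\N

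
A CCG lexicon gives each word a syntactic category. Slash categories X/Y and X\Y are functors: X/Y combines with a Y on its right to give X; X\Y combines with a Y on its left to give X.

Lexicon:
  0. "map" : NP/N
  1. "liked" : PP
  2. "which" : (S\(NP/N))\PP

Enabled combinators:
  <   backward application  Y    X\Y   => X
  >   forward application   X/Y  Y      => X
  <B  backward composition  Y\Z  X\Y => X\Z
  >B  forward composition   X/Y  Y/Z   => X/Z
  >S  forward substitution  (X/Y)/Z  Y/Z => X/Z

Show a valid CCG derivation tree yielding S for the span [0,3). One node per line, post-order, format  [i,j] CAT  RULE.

[0,3] S   <
  [0,1] "map" : NP/N
  [1,3] S\(NP/N)   <
    [1,2] "liked" : PP
    [2,3] "which" : (S\(NP/N))\PP

[0,1] NP/N  lex  "map"
[1,2] PP  lex  "liked"
[2,3] (S\(NP/N))\PP  lex  "which"
[1,3] S\(NP/N)  <  k=2
[0,3] S  <  k=1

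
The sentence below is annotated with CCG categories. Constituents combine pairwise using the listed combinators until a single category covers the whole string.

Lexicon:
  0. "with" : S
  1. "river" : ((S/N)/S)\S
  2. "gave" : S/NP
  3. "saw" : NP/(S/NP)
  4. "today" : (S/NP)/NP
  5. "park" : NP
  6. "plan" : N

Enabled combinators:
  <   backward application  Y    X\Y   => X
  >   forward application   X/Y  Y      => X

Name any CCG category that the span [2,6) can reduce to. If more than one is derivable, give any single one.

S

[0,7] S   >
  [0,6] S/N   >
    [0,2] (S/N)/S   <
      [0,1] "with" : S
      [1,2] "river" : ((S/N)/S)\S
    [2,6] S   >
      [2,3] "gave" : S/NP
      [3,6] NP   >
        [3,4] "saw" : NP/(S/NP)
        [4,6] S/NP   >
          [4,5] "today" : (S/NP)/NP
          [5,6] "park" : NP
  [6,7] "plan" : N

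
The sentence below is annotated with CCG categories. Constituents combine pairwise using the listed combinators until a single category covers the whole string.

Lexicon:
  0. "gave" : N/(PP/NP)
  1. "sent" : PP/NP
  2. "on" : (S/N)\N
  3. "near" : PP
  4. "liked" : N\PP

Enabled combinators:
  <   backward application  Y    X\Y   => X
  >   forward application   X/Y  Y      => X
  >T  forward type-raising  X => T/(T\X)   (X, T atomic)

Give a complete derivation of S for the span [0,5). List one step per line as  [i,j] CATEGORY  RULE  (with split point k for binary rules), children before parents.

[0,1] N/(PP/NP)  lex  "gave"
[1,2] PP/NP  lex  "sent"
[0,2] N  >  k=1
[2,3] (S/N)\N  lex  "on"
[0,3] S/N  <  k=2
[3,4] PP  lex  "near"
[4,5] N\PP  lex  "liked"
[3,5] N  <  k=4
[0,5] S  >  k=3

[0,5] S   >
  [0,3] S/N   <
    [0,2] N   >
      [0,1] "gave" : N/(PP/NP)
      [1,2] "sent" : PP/NP
    [2,3] "on" : (S/N)\N
  [3,5] N   <
    [3,4] "near" : PP
    [4,5] "liked" : N\PP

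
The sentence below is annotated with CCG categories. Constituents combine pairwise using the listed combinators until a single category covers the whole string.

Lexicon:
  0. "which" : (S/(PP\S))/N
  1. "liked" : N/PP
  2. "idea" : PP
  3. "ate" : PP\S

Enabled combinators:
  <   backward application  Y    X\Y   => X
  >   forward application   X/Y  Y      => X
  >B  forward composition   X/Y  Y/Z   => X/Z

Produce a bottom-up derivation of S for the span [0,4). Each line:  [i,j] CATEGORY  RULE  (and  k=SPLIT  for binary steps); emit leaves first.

[0,1] (S/(PP\S))/N  lex  "which"
[1,2] N/PP  lex  "liked"
[2,3] PP  lex  "idea"
[1,3] N  >  k=2
[0,3] S/(PP\S)  >  k=1
[3,4] PP\S  lex  "ate"
[0,4] S  >  k=3

[0,4] S   >
  [0,3] S/(PP\S)   >
    [0,1] "which" : (S/(PP\S))/N
    [1,3] N   >
      [1,2] "liked" : N/PP
      [2,3] "idea" : PP
  [3,4] "ate" : PP\S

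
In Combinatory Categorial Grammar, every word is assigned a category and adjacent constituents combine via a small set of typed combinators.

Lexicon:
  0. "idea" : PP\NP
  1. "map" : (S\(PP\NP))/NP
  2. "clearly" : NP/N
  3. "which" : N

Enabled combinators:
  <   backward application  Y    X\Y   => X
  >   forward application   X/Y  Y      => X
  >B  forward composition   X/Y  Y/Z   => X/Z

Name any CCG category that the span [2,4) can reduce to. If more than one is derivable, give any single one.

[0,4] S   <
  [0,1] "idea" : PP\NP
  [1,4] S\(PP\NP)   >
    [1,2] "map" : (S\(PP\NP))/NP
    [2,4] NP   >
      [2,3] "clearly" : NP/N
      [3,4] "which" : N

NP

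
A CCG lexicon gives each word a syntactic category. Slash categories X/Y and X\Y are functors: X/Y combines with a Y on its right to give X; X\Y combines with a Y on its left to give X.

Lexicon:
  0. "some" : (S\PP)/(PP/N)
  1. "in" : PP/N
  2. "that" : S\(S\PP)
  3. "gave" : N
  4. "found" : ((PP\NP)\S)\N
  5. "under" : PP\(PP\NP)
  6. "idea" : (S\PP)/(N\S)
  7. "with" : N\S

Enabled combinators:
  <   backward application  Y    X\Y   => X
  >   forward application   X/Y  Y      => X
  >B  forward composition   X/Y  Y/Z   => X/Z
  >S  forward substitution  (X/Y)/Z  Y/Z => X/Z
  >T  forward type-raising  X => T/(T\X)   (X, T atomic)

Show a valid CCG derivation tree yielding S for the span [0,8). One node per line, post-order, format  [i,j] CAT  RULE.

[0,1] (S\PP)/(PP/N)  lex  "some"
[1,2] PP/N  lex  "in"
[0,2] S\PP  >  k=1
[2,3] S\(S\PP)  lex  "that"
[0,3] S  <  k=2
[3,4] N  lex  "gave"
[4,5] ((PP\NP)\S)\N  lex  "found"
[3,5] (PP\NP)\S  <  k=4
[0,5] PP\NP  <  k=3
[5,6] PP\(PP\NP)  lex  "under"
[0,6] PP  <  k=5
[6,7] (S\PP)/(N\S)  lex  "idea"
[7,8] N\S  lex  "with"
[6,8] S\PP  >  k=7
[0,8] S  <  k=6

[0,8] S   <
  [0,6] PP   <
    [0,5] PP\NP   <
      [0,3] S   <
        [0,2] S\PP   >
          [0,1] "some" : (S\PP)/(PP/N)
          [1,2] "in" : PP/N
        [2,3] "that" : S\(S\PP)
      [3,5] (PP\NP)\S   <
        [3,4] "gave" : N
        [4,5] "found" : ((PP\NP)\S)\N
    [5,6] "under" : PP\(PP\NP)
  [6,8] S\PP   >
    [6,7] "idea" : (S\PP)/(N\S)
    [7,8] "with" : N\S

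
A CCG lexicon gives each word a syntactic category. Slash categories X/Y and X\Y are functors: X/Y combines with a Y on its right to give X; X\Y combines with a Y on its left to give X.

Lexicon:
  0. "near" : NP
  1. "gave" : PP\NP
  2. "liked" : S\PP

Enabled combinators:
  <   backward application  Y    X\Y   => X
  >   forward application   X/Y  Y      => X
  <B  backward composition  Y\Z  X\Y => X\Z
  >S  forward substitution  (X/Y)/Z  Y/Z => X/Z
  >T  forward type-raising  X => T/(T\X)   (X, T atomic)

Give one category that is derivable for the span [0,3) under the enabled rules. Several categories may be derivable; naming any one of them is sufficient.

[0,3] S   >
  [0,1] S/(S\NP)   >T
    [0,1] "near" : NP
  [1,3] S\NP   <B
    [1,2] "gave" : PP\NP
    [2,3] "liked" : S\PP

S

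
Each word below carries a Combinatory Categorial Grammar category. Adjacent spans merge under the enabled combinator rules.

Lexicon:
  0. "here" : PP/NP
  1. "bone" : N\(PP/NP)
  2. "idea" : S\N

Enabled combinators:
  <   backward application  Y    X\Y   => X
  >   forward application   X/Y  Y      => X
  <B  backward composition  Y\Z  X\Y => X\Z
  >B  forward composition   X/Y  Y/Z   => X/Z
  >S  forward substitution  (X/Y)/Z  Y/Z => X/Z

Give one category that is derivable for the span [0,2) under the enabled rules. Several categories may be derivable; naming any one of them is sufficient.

[0,3] S   <
  [0,2] N   <
    [0,1] "here" : PP/NP
    [1,2] "bone" : N\(PP/NP)
  [2,3] "idea" : S\N

N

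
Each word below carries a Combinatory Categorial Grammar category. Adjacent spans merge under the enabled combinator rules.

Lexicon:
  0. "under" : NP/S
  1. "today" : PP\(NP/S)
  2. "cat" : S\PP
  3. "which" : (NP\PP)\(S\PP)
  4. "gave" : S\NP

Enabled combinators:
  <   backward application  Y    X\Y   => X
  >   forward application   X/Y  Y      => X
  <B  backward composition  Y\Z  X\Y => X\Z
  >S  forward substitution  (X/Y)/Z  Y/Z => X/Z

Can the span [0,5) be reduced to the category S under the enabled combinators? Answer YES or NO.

YES

[0,5] S   <
  [0,4] NP   <
    [0,2] PP   <
      [0,1] "under" : NP/S
      [1,2] "today" : PP\(NP/S)
    [2,4] NP\PP   <
      [2,3] "cat" : S\PP
      [3,4] "which" : (NP\PP)\(S\PP)
  [4,5] "gave" : S\NP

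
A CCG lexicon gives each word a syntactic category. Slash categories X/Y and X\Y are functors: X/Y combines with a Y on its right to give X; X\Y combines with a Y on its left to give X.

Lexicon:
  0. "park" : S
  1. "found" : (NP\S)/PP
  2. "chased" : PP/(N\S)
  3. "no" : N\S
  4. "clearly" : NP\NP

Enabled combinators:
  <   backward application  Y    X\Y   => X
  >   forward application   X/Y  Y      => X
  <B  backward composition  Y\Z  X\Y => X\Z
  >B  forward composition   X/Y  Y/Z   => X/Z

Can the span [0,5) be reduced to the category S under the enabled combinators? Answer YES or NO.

NO

S (NP\S)/PP PP/(N\S) N\S NP\NP
CKY chart[0,5] = {NP}; S ∉ chart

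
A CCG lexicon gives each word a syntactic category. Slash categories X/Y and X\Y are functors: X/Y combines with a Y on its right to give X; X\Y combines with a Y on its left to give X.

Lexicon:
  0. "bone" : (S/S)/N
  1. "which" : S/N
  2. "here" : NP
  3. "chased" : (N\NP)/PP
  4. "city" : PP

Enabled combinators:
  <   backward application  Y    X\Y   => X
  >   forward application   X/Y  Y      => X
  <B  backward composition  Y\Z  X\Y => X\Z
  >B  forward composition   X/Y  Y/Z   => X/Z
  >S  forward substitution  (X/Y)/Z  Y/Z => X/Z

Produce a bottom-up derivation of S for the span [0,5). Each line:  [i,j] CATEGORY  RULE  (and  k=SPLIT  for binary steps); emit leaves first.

[0,5] S   >
  [0,2] S/N   >S
    [0,1] "bone" : (S/S)/N
    [1,2] "which" : S/N
  [2,5] N   <
    [2,3] "here" : NP
    [3,5] N\NP   >
      [3,4] "chased" : (N\NP)/PP
      [4,5] "city" : PP

[0,1] (S/S)/N  lex  "bone"
[1,2] S/N  lex  "which"
[0,2] S/N  >S  k=1
[2,3] NP  lex  "here"
[3,4] (N\NP)/PP  lex  "chased"
[4,5] PP  lex  "city"
[3,5] N\NP  >  k=4
[2,5] N  <  k=3
[0,5] S  >  k=2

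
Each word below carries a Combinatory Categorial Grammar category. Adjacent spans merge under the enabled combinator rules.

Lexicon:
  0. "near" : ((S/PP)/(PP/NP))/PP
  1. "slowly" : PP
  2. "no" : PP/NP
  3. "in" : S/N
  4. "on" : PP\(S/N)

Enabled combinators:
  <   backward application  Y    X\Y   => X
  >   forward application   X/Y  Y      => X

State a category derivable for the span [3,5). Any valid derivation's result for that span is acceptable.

[0,5] S   >
  [0,3] S/PP   >
    [0,2] (S/PP)/(PP/NP)   >
      [0,1] "near" : ((S/PP)/(PP/NP))/PP
      [1,2] "slowly" : PP
    [2,3] "no" : PP/NP
  [3,5] PP   <
    [3,4] "in" : S/N
    [4,5] "on" : PP\(S/N)

PP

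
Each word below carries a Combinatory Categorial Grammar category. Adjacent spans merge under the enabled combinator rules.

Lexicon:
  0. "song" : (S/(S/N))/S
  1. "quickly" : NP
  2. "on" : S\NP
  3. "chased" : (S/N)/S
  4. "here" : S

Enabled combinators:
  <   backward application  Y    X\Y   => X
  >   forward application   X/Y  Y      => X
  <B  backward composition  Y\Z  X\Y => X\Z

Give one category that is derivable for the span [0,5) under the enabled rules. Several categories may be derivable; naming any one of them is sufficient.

S

[0,5] S   >
  [0,3] S/(S/N)   >
    [0,1] "song" : (S/(S/N))/S
    [1,3] S   <
      [1,2] "quickly" : NP
      [2,3] "on" : S\NP
  [3,5] S/N   >
    [3,4] "chased" : (S/N)/S
    [4,5] "here" : S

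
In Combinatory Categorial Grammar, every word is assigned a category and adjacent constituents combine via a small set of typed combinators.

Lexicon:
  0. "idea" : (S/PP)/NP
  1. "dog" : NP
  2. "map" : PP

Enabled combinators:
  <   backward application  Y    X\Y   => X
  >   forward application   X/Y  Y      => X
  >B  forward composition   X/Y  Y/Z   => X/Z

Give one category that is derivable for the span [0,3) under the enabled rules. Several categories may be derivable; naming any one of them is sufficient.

[0,3] S   >
  [0,2] S/PP   >
    [0,1] "idea" : (S/PP)/NP
    [1,2] "dog" : NP
  [2,3] "map" : PP

S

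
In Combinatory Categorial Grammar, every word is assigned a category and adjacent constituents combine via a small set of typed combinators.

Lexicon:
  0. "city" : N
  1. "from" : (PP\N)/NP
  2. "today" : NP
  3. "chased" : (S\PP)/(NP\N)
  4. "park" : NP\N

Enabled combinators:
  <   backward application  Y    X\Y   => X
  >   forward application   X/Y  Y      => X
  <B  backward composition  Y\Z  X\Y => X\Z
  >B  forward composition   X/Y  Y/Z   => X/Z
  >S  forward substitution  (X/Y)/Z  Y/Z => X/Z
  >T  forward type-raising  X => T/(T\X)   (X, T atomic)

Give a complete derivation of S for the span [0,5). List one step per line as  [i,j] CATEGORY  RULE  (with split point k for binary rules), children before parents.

[0,5] S   >
  [0,1] S/(S\N)   >T
    [0,1] "city" : N
  [1,5] S\N   <B
    [1,3] PP\N   >
      [1,2] "from" : (PP\N)/NP
      [2,3] "today" : NP
    [3,5] S\PP   >
      [3,4] "chased" : (S\PP)/(NP\N)
      [4,5] "park" : NP\N

[0,1] N  lex  "city"
[0,1] S/(S\N)  >T
[1,2] (PP\N)/NP  lex  "from"
[2,3] NP  lex  "today"
[1,3] PP\N  >  k=2
[3,4] (S\PP)/(NP\N)  lex  "chased"
[4,5] NP\N  lex  "park"
[3,5] S\PP  >  k=4
[1,5] S\N  <B  k=3
[0,5] S  >  k=1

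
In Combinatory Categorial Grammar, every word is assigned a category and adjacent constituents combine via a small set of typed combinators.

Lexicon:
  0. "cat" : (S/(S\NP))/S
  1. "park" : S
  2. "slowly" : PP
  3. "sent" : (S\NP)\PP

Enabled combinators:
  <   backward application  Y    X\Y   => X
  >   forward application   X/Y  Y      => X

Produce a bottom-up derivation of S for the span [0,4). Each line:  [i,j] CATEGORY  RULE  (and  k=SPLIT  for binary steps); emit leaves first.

[0,4] S   >
  [0,2] S/(S\NP)   >
    [0,1] "cat" : (S/(S\NP))/S
    [1,2] "park" : S
  [2,4] S\NP   <
    [2,3] "slowly" : PP
    [3,4] "sent" : (S\NP)\PP

[0,1] (S/(S\NP))/S  lex  "cat"
[1,2] S  lex  "park"
[0,2] S/(S\NP)  >  k=1
[2,3] PP  lex  "slowly"
[3,4] (S\NP)\PP  lex  "sent"
[2,4] S\NP  <  k=3
[0,4] S  >  k=2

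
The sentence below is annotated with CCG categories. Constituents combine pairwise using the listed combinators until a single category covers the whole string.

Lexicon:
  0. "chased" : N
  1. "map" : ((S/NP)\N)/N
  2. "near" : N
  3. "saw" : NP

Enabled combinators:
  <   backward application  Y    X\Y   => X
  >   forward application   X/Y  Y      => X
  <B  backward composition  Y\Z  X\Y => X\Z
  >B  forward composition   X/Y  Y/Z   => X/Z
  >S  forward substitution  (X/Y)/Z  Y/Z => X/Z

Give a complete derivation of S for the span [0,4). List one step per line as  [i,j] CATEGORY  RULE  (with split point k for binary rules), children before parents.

[0,1] N  lex  "chased"
[1,2] ((S/NP)\N)/N  lex  "map"
[2,3] N  lex  "near"
[1,3] (S/NP)\N  >  k=2
[0,3] S/NP  <  k=1
[3,4] NP  lex  "saw"
[0,4] S  >  k=3

[0,4] S   >
  [0,3] S/NP   <
    [0,1] "chased" : N
    [1,3] (S/NP)\N   >
      [1,2] "map" : ((S/NP)\N)/N
      [2,3] "near" : N
  [3,4] "saw" : NP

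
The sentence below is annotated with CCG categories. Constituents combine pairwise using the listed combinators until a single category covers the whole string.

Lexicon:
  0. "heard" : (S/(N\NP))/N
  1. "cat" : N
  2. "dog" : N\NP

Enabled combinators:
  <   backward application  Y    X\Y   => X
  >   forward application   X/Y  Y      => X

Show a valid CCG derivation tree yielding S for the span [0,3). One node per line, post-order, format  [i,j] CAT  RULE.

[0,1] (S/(N\NP))/N  lex  "heard"
[1,2] N  lex  "cat"
[0,2] S/(N\NP)  >  k=1
[2,3] N\NP  lex  "dog"
[0,3] S  >  k=2

[0,3] S   >
  [0,2] S/(N\NP)   >
    [0,1] "heard" : (S/(N\NP))/N
    [1,2] "cat" : N
  [2,3] "dog" : N\NP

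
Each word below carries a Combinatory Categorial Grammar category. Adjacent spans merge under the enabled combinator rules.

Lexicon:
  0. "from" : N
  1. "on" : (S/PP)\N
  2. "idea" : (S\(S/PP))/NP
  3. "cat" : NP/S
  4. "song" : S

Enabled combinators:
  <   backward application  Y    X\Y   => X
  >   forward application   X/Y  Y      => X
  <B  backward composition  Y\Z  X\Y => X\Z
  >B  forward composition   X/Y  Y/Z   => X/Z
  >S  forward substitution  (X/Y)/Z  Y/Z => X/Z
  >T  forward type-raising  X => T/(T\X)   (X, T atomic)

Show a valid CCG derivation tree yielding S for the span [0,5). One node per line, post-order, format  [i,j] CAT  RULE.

[0,1] N  lex  "from"
[1,2] (S/PP)\N  lex  "on"
[0,2] S/PP  <  k=1
[2,3] (S\(S/PP))/NP  lex  "idea"
[3,4] NP/S  lex  "cat"
[4,5] S  lex  "song"
[3,5] NP  >  k=4
[2,5] S\(S/PP)  >  k=3
[0,5] S  <  k=2

[0,5] S   <
  [0,2] S/PP   <
    [0,1] "from" : N
    [1,2] "on" : (S/PP)\N
  [2,5] S\(S/PP)   >
    [2,3] "idea" : (S\(S/PP))/NP
    [3,5] NP   >
      [3,4] "cat" : NP/S
      [4,5] "song" : S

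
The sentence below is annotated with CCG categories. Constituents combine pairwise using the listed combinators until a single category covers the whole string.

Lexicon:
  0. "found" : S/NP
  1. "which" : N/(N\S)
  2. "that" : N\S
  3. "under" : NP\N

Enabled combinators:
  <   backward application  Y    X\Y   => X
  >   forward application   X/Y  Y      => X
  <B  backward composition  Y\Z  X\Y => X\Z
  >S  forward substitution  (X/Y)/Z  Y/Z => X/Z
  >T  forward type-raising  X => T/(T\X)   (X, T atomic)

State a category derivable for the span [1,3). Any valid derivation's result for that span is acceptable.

N

[0,4] S   >
  [0,1] "found" : S/NP
  [1,4] NP   <
    [1,3] N   >
      [1,2] "which" : N/(N\S)
      [2,3] "that" : N\S
    [3,4] "under" : NP\N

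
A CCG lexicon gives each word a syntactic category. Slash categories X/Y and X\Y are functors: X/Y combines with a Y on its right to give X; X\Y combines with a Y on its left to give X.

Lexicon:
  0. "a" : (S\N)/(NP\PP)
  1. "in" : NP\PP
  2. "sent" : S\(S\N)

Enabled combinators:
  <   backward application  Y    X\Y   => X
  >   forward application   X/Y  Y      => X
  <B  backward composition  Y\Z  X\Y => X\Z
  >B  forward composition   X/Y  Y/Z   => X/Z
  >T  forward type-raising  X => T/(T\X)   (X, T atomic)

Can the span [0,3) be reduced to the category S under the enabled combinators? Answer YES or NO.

[0,3] S   <
  [0,2] S\N   >
    [0,1] "a" : (S\N)/(NP\PP)
    [1,2] "in" : NP\PP
  [2,3] "sent" : S\(S\N)

YES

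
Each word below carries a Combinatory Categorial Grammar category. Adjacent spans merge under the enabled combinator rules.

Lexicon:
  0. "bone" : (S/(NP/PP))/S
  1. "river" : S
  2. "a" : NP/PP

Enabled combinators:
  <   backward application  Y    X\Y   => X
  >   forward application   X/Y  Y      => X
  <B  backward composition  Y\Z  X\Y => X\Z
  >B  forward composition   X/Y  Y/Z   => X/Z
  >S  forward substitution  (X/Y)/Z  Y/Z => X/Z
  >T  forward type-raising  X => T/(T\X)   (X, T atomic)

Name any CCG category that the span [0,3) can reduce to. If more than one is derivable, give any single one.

S

[0,3] S   >
  [0,2] S/(NP/PP)   >
    [0,1] "bone" : (S/(NP/PP))/S
    [1,2] "river" : S
  [2,3] "a" : NP/PP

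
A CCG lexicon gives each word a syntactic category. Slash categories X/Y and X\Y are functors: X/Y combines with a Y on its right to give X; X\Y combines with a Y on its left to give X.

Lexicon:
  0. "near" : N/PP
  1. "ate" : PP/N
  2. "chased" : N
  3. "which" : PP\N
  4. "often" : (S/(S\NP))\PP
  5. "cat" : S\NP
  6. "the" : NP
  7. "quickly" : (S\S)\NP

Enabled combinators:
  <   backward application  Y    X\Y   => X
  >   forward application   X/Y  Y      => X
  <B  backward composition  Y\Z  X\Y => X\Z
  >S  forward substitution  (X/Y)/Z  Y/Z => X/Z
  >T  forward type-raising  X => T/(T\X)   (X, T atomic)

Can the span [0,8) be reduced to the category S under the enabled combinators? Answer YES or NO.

[0,8] S   >
  [0,5] S/(S\NP)   <
    [0,4] PP   <
      [0,3] N   >
        [0,1] "near" : N/PP
        [1,3] PP   >
          [1,2] "ate" : PP/N
          [2,3] "chased" : N
      [3,4] "which" : PP\N
    [4,5] "often" : (S/(S\NP))\PP
  [5,8] S\NP   <B
    [5,6] "cat" : S\NP
    [6,8] S\S   <
      [6,7] "the" : NP
      [7,8] "quickly" : (S\S)\NP

YES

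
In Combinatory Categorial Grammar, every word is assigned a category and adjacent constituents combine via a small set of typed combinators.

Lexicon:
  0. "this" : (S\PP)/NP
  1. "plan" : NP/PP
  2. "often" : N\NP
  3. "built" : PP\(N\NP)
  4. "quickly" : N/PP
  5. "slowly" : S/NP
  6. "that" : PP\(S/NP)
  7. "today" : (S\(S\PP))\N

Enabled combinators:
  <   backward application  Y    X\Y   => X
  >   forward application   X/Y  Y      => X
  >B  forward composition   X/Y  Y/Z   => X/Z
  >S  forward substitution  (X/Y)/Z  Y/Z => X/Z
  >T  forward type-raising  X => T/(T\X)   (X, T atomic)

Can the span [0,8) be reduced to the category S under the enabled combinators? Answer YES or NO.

[0,8] S   <
  [0,4] S\PP   >
    [0,1] "this" : (S\PP)/NP
    [1,4] NP   >
      [1,2] "plan" : NP/PP
      [2,4] PP   <
        [2,3] "often" : N\NP
        [3,4] "built" : PP\(N\NP)
  [4,8] S\(S\PP)   <
    [4,7] N   >
      [4,5] "quickly" : N/PP
      [5,7] PP   <
        [5,6] "slowly" : S/NP
        [6,7] "that" : PP\(S/NP)
    [7,8] "today" : (S\(S\PP))\N

YES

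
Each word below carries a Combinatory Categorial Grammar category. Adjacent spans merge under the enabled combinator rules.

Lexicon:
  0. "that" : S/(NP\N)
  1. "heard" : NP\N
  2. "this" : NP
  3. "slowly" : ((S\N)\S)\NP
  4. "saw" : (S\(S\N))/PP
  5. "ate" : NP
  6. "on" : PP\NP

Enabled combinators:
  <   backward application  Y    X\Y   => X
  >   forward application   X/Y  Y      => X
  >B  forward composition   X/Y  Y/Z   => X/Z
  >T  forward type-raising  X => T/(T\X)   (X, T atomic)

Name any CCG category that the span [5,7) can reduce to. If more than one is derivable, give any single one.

[0,7] S   <
  [0,4] S\N   <
    [0,2] S   >
      [0,1] "that" : S/(NP\N)
      [1,2] "heard" : NP\N
    [2,4] (S\N)\S   <
      [2,3] "this" : NP
      [3,4] "slowly" : ((S\N)\S)\NP
  [4,7] S\(S\N)   >
    [4,5] "saw" : (S\(S\N))/PP
    [5,7] PP   <
      [5,6] "ate" : NP
      [6,7] "on" : PP\NP

PP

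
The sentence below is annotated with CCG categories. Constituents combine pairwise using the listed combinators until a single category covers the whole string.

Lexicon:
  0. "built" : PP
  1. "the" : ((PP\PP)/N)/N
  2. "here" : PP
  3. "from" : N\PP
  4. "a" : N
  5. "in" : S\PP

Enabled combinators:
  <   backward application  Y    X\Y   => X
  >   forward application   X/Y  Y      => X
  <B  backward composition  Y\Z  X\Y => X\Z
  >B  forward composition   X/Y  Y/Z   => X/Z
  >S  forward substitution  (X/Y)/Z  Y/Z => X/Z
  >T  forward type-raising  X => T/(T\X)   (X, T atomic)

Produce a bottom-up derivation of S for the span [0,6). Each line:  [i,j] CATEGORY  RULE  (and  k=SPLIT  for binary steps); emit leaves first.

[0,1] PP  lex  "built"
[1,2] ((PP\PP)/N)/N  lex  "the"
[2,3] PP  lex  "here"
[2,3] N/(N\PP)  >T
[3,4] N\PP  lex  "from"
[2,4] N  >  k=3
[1,4] (PP\PP)/N  >  k=2
[4,5] N  lex  "a"
[1,5] PP\PP  >  k=4
[5,6] S\PP  lex  "in"
[1,6] S\PP  <B  k=5
[0,6] S  <  k=1

[0,6] S   <
  [0,1] "built" : PP
  [1,6] S\PP   <B
    [1,5] PP\PP   >
      [1,4] (PP\PP)/N   >
        [1,2] "the" : ((PP\PP)/N)/N
        [2,4] N   >
          [2,3] N/(N\PP)   >T
            [2,3] "here" : PP
          [3,4] "from" : N\PP
      [4,5] "a" : N
    [5,6] "in" : S\PP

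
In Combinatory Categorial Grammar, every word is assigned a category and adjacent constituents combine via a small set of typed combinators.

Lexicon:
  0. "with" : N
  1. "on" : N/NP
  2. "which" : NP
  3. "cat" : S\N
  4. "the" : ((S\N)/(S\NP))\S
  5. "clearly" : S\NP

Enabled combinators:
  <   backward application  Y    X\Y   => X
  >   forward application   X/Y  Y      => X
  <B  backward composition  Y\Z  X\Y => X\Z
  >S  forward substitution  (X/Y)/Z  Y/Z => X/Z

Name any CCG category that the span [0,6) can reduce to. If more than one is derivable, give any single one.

S

[0,6] S   <
  [0,1] "with" : N
  [1,6] S\N   >
    [1,5] (S\N)/(S\NP)   <
      [1,4] S   <
        [1,3] N   >
          [1,2] "on" : N/NP
          [2,3] "which" : NP
        [3,4] "cat" : S\N
      [4,5] "the" : ((S\N)/(S\NP))\S
    [5,6] "clearly" : S\NP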